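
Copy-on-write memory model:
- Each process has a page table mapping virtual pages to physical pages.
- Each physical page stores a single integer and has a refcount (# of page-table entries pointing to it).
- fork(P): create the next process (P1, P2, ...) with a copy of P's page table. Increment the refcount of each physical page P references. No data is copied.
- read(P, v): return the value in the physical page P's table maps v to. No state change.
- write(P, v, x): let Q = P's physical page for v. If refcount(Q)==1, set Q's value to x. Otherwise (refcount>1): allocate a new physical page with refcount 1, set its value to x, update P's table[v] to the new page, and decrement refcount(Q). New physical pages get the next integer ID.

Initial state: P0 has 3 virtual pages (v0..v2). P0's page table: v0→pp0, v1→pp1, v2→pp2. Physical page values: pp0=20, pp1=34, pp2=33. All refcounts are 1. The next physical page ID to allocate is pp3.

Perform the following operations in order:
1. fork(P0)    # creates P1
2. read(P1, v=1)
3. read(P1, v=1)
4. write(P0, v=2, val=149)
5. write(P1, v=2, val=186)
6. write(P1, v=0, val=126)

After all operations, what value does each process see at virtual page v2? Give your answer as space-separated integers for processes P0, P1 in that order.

Op 1: fork(P0) -> P1. 3 ppages; refcounts: pp0:2 pp1:2 pp2:2
Op 2: read(P1, v1) -> 34. No state change.
Op 3: read(P1, v1) -> 34. No state change.
Op 4: write(P0, v2, 149). refcount(pp2)=2>1 -> COPY to pp3. 4 ppages; refcounts: pp0:2 pp1:2 pp2:1 pp3:1
Op 5: write(P1, v2, 186). refcount(pp2)=1 -> write in place. 4 ppages; refcounts: pp0:2 pp1:2 pp2:1 pp3:1
Op 6: write(P1, v0, 126). refcount(pp0)=2>1 -> COPY to pp4. 5 ppages; refcounts: pp0:1 pp1:2 pp2:1 pp3:1 pp4:1
P0: v2 -> pp3 = 149
P1: v2 -> pp2 = 186

Answer: 149 186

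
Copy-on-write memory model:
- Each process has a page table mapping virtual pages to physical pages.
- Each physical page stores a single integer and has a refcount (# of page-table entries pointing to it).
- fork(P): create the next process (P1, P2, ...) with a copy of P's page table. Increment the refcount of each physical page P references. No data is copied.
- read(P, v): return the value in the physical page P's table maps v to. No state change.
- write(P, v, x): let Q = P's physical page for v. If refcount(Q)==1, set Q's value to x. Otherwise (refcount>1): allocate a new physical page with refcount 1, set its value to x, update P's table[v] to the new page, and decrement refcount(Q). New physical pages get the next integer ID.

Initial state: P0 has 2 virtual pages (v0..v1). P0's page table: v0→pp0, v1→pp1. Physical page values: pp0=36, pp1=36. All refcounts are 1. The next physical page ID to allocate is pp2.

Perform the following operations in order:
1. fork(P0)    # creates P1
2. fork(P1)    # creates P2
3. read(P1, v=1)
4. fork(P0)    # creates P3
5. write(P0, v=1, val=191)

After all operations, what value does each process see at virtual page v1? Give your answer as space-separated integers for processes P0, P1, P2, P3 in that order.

Op 1: fork(P0) -> P1. 2 ppages; refcounts: pp0:2 pp1:2
Op 2: fork(P1) -> P2. 2 ppages; refcounts: pp0:3 pp1:3
Op 3: read(P1, v1) -> 36. No state change.
Op 4: fork(P0) -> P3. 2 ppages; refcounts: pp0:4 pp1:4
Op 5: write(P0, v1, 191). refcount(pp1)=4>1 -> COPY to pp2. 3 ppages; refcounts: pp0:4 pp1:3 pp2:1
P0: v1 -> pp2 = 191
P1: v1 -> pp1 = 36
P2: v1 -> pp1 = 36
P3: v1 -> pp1 = 36

Answer: 191 36 36 36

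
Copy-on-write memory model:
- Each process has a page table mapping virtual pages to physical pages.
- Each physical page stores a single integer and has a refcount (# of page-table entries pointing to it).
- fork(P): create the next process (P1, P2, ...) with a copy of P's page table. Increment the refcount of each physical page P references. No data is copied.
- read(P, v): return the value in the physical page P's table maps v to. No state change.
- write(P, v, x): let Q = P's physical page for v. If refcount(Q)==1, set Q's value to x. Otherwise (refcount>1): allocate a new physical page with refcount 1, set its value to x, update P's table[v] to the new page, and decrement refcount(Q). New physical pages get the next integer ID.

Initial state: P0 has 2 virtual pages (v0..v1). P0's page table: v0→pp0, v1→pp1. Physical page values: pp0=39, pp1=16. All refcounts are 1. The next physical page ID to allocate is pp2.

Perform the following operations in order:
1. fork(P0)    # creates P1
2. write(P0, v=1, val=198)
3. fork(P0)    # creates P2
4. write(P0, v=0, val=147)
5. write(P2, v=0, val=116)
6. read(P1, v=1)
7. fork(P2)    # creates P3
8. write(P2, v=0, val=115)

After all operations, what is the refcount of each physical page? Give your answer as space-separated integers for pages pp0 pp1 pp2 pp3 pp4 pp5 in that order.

Op 1: fork(P0) -> P1. 2 ppages; refcounts: pp0:2 pp1:2
Op 2: write(P0, v1, 198). refcount(pp1)=2>1 -> COPY to pp2. 3 ppages; refcounts: pp0:2 pp1:1 pp2:1
Op 3: fork(P0) -> P2. 3 ppages; refcounts: pp0:3 pp1:1 pp2:2
Op 4: write(P0, v0, 147). refcount(pp0)=3>1 -> COPY to pp3. 4 ppages; refcounts: pp0:2 pp1:1 pp2:2 pp3:1
Op 5: write(P2, v0, 116). refcount(pp0)=2>1 -> COPY to pp4. 5 ppages; refcounts: pp0:1 pp1:1 pp2:2 pp3:1 pp4:1
Op 6: read(P1, v1) -> 16. No state change.
Op 7: fork(P2) -> P3. 5 ppages; refcounts: pp0:1 pp1:1 pp2:3 pp3:1 pp4:2
Op 8: write(P2, v0, 115). refcount(pp4)=2>1 -> COPY to pp5. 6 ppages; refcounts: pp0:1 pp1:1 pp2:3 pp3:1 pp4:1 pp5:1

Answer: 1 1 3 1 1 1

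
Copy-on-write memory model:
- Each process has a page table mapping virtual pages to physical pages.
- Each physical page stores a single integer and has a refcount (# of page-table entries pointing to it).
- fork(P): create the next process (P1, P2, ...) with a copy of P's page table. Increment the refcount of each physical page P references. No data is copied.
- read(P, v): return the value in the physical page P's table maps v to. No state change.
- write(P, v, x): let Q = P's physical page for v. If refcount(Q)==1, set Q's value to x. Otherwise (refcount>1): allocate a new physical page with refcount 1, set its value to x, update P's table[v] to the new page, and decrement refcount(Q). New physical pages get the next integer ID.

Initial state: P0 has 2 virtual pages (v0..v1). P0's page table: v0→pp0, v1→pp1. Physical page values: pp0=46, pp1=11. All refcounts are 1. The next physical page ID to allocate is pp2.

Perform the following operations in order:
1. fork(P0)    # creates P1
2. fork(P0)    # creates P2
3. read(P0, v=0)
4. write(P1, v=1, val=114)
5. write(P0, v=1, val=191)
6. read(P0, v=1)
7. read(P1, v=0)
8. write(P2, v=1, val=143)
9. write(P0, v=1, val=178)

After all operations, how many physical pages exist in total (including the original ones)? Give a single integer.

Op 1: fork(P0) -> P1. 2 ppages; refcounts: pp0:2 pp1:2
Op 2: fork(P0) -> P2. 2 ppages; refcounts: pp0:3 pp1:3
Op 3: read(P0, v0) -> 46. No state change.
Op 4: write(P1, v1, 114). refcount(pp1)=3>1 -> COPY to pp2. 3 ppages; refcounts: pp0:3 pp1:2 pp2:1
Op 5: write(P0, v1, 191). refcount(pp1)=2>1 -> COPY to pp3. 4 ppages; refcounts: pp0:3 pp1:1 pp2:1 pp3:1
Op 6: read(P0, v1) -> 191. No state change.
Op 7: read(P1, v0) -> 46. No state change.
Op 8: write(P2, v1, 143). refcount(pp1)=1 -> write in place. 4 ppages; refcounts: pp0:3 pp1:1 pp2:1 pp3:1
Op 9: write(P0, v1, 178). refcount(pp3)=1 -> write in place. 4 ppages; refcounts: pp0:3 pp1:1 pp2:1 pp3:1

Answer: 4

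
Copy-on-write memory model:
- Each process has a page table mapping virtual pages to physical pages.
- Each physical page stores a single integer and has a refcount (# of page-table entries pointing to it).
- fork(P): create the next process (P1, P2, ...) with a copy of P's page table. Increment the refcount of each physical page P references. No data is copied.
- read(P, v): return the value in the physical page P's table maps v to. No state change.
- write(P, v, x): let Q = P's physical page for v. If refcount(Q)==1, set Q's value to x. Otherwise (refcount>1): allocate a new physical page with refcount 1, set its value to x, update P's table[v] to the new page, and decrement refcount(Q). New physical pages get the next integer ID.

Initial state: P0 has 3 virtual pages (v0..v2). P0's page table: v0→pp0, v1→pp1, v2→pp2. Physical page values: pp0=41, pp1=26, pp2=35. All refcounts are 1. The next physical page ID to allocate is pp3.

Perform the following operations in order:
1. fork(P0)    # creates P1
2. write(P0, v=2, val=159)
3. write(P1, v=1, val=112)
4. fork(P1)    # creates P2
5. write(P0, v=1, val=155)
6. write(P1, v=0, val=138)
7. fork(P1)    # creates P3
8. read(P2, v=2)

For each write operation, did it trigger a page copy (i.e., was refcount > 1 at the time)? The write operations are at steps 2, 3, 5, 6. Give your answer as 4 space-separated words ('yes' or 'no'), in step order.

Op 1: fork(P0) -> P1. 3 ppages; refcounts: pp0:2 pp1:2 pp2:2
Op 2: write(P0, v2, 159). refcount(pp2)=2>1 -> COPY to pp3. 4 ppages; refcounts: pp0:2 pp1:2 pp2:1 pp3:1
Op 3: write(P1, v1, 112). refcount(pp1)=2>1 -> COPY to pp4. 5 ppages; refcounts: pp0:2 pp1:1 pp2:1 pp3:1 pp4:1
Op 4: fork(P1) -> P2. 5 ppages; refcounts: pp0:3 pp1:1 pp2:2 pp3:1 pp4:2
Op 5: write(P0, v1, 155). refcount(pp1)=1 -> write in place. 5 ppages; refcounts: pp0:3 pp1:1 pp2:2 pp3:1 pp4:2
Op 6: write(P1, v0, 138). refcount(pp0)=3>1 -> COPY to pp5. 6 ppages; refcounts: pp0:2 pp1:1 pp2:2 pp3:1 pp4:2 pp5:1
Op 7: fork(P1) -> P3. 6 ppages; refcounts: pp0:2 pp1:1 pp2:3 pp3:1 pp4:3 pp5:2
Op 8: read(P2, v2) -> 35. No state change.

yes yes no yes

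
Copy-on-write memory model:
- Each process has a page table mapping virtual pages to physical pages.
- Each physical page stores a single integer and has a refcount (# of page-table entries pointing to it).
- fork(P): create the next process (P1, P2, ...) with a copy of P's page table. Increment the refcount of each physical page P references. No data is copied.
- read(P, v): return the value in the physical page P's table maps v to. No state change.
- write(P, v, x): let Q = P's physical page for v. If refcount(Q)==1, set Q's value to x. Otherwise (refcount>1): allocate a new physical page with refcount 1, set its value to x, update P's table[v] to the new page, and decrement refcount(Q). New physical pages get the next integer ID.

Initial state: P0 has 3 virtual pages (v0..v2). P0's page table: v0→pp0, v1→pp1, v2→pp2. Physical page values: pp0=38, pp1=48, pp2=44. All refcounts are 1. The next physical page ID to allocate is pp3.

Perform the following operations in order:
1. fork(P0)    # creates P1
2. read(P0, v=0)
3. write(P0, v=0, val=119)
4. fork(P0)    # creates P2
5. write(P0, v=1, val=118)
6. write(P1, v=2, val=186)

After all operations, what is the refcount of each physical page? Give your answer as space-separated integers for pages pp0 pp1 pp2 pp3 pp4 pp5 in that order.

Answer: 1 2 2 2 1 1

Derivation:
Op 1: fork(P0) -> P1. 3 ppages; refcounts: pp0:2 pp1:2 pp2:2
Op 2: read(P0, v0) -> 38. No state change.
Op 3: write(P0, v0, 119). refcount(pp0)=2>1 -> COPY to pp3. 4 ppages; refcounts: pp0:1 pp1:2 pp2:2 pp3:1
Op 4: fork(P0) -> P2. 4 ppages; refcounts: pp0:1 pp1:3 pp2:3 pp3:2
Op 5: write(P0, v1, 118). refcount(pp1)=3>1 -> COPY to pp4. 5 ppages; refcounts: pp0:1 pp1:2 pp2:3 pp3:2 pp4:1
Op 6: write(P1, v2, 186). refcount(pp2)=3>1 -> COPY to pp5. 6 ppages; refcounts: pp0:1 pp1:2 pp2:2 pp3:2 pp4:1 pp5:1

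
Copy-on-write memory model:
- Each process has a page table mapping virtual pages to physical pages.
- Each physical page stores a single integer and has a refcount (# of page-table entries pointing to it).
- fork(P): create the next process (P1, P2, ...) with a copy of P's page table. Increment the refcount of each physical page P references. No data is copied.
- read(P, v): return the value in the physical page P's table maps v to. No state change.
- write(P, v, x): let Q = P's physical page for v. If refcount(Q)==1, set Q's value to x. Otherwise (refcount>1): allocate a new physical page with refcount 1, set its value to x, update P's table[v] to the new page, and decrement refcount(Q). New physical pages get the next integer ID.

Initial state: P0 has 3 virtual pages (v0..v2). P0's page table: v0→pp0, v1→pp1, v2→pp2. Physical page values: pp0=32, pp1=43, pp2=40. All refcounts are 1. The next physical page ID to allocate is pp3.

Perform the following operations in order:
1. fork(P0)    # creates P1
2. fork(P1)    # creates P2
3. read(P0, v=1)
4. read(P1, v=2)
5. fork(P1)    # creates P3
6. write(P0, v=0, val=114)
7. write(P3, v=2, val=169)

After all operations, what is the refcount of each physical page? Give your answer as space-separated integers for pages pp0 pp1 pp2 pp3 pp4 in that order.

Op 1: fork(P0) -> P1. 3 ppages; refcounts: pp0:2 pp1:2 pp2:2
Op 2: fork(P1) -> P2. 3 ppages; refcounts: pp0:3 pp1:3 pp2:3
Op 3: read(P0, v1) -> 43. No state change.
Op 4: read(P1, v2) -> 40. No state change.
Op 5: fork(P1) -> P3. 3 ppages; refcounts: pp0:4 pp1:4 pp2:4
Op 6: write(P0, v0, 114). refcount(pp0)=4>1 -> COPY to pp3. 4 ppages; refcounts: pp0:3 pp1:4 pp2:4 pp3:1
Op 7: write(P3, v2, 169). refcount(pp2)=4>1 -> COPY to pp4. 5 ppages; refcounts: pp0:3 pp1:4 pp2:3 pp3:1 pp4:1

Answer: 3 4 3 1 1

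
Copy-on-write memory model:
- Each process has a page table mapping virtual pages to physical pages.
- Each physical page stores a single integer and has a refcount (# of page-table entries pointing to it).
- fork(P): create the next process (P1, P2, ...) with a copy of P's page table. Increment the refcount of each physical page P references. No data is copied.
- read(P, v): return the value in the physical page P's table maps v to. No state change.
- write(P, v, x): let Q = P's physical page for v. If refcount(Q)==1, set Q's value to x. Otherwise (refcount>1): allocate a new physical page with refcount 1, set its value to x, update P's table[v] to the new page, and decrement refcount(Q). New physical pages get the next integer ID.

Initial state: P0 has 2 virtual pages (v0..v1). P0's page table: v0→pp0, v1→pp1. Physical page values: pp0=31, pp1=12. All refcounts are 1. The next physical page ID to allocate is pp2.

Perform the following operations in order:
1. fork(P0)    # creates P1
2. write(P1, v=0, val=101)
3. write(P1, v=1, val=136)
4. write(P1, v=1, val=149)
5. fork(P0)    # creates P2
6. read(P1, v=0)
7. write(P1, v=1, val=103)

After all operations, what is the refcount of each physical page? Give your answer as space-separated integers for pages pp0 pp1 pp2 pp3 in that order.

Op 1: fork(P0) -> P1. 2 ppages; refcounts: pp0:2 pp1:2
Op 2: write(P1, v0, 101). refcount(pp0)=2>1 -> COPY to pp2. 3 ppages; refcounts: pp0:1 pp1:2 pp2:1
Op 3: write(P1, v1, 136). refcount(pp1)=2>1 -> COPY to pp3. 4 ppages; refcounts: pp0:1 pp1:1 pp2:1 pp3:1
Op 4: write(P1, v1, 149). refcount(pp3)=1 -> write in place. 4 ppages; refcounts: pp0:1 pp1:1 pp2:1 pp3:1
Op 5: fork(P0) -> P2. 4 ppages; refcounts: pp0:2 pp1:2 pp2:1 pp3:1
Op 6: read(P1, v0) -> 101. No state change.
Op 7: write(P1, v1, 103). refcount(pp3)=1 -> write in place. 4 ppages; refcounts: pp0:2 pp1:2 pp2:1 pp3:1

Answer: 2 2 1 1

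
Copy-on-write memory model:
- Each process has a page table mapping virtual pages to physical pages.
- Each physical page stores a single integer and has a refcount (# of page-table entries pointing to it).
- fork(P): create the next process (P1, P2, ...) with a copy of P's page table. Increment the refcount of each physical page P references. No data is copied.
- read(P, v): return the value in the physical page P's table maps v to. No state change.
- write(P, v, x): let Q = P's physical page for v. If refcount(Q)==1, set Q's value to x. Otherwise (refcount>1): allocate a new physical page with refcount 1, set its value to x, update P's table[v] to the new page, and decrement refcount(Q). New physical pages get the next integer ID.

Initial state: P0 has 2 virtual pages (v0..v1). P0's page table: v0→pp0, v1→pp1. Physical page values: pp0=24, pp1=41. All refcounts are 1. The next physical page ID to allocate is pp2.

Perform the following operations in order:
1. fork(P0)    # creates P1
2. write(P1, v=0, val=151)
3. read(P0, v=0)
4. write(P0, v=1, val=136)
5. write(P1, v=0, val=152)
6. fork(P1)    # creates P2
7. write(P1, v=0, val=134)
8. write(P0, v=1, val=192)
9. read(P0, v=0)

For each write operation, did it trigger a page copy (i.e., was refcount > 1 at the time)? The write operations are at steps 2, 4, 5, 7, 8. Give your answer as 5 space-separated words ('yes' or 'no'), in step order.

Op 1: fork(P0) -> P1. 2 ppages; refcounts: pp0:2 pp1:2
Op 2: write(P1, v0, 151). refcount(pp0)=2>1 -> COPY to pp2. 3 ppages; refcounts: pp0:1 pp1:2 pp2:1
Op 3: read(P0, v0) -> 24. No state change.
Op 4: write(P0, v1, 136). refcount(pp1)=2>1 -> COPY to pp3. 4 ppages; refcounts: pp0:1 pp1:1 pp2:1 pp3:1
Op 5: write(P1, v0, 152). refcount(pp2)=1 -> write in place. 4 ppages; refcounts: pp0:1 pp1:1 pp2:1 pp3:1
Op 6: fork(P1) -> P2. 4 ppages; refcounts: pp0:1 pp1:2 pp2:2 pp3:1
Op 7: write(P1, v0, 134). refcount(pp2)=2>1 -> COPY to pp4. 5 ppages; refcounts: pp0:1 pp1:2 pp2:1 pp3:1 pp4:1
Op 8: write(P0, v1, 192). refcount(pp3)=1 -> write in place. 5 ppages; refcounts: pp0:1 pp1:2 pp2:1 pp3:1 pp4:1
Op 9: read(P0, v0) -> 24. No state change.

yes yes no yes no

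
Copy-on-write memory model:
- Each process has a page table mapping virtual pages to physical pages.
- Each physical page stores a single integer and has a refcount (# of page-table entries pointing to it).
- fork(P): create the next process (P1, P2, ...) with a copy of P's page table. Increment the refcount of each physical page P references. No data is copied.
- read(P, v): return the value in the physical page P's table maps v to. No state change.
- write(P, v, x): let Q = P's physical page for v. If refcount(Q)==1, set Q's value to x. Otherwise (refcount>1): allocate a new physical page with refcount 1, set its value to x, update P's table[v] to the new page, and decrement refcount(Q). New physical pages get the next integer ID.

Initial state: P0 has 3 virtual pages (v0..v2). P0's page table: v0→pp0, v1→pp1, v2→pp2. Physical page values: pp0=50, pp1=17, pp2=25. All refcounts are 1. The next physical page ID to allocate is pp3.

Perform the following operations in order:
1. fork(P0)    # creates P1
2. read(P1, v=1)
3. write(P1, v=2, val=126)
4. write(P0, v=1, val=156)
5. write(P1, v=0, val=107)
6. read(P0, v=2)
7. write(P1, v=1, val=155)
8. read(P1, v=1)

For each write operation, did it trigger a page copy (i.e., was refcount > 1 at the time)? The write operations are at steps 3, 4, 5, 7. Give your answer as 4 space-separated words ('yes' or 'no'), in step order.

Op 1: fork(P0) -> P1. 3 ppages; refcounts: pp0:2 pp1:2 pp2:2
Op 2: read(P1, v1) -> 17. No state change.
Op 3: write(P1, v2, 126). refcount(pp2)=2>1 -> COPY to pp3. 4 ppages; refcounts: pp0:2 pp1:2 pp2:1 pp3:1
Op 4: write(P0, v1, 156). refcount(pp1)=2>1 -> COPY to pp4. 5 ppages; refcounts: pp0:2 pp1:1 pp2:1 pp3:1 pp4:1
Op 5: write(P1, v0, 107). refcount(pp0)=2>1 -> COPY to pp5. 6 ppages; refcounts: pp0:1 pp1:1 pp2:1 pp3:1 pp4:1 pp5:1
Op 6: read(P0, v2) -> 25. No state change.
Op 7: write(P1, v1, 155). refcount(pp1)=1 -> write in place. 6 ppages; refcounts: pp0:1 pp1:1 pp2:1 pp3:1 pp4:1 pp5:1
Op 8: read(P1, v1) -> 155. No state change.

yes yes yes no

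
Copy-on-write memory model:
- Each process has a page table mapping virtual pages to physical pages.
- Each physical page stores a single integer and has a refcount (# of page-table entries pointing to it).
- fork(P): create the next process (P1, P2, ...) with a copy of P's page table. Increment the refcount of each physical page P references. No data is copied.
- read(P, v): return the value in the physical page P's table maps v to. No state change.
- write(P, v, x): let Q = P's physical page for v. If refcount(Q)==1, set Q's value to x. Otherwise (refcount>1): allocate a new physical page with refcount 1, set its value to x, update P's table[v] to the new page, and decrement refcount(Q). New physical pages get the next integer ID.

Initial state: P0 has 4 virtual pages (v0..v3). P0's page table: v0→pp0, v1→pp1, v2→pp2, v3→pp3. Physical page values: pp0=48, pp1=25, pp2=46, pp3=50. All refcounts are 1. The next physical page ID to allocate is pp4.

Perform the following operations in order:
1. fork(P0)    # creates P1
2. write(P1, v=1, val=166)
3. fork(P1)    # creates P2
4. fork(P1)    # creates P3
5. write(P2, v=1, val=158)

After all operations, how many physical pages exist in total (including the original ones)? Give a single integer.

Answer: 6

Derivation:
Op 1: fork(P0) -> P1. 4 ppages; refcounts: pp0:2 pp1:2 pp2:2 pp3:2
Op 2: write(P1, v1, 166). refcount(pp1)=2>1 -> COPY to pp4. 5 ppages; refcounts: pp0:2 pp1:1 pp2:2 pp3:2 pp4:1
Op 3: fork(P1) -> P2. 5 ppages; refcounts: pp0:3 pp1:1 pp2:3 pp3:3 pp4:2
Op 4: fork(P1) -> P3. 5 ppages; refcounts: pp0:4 pp1:1 pp2:4 pp3:4 pp4:3
Op 5: write(P2, v1, 158). refcount(pp4)=3>1 -> COPY to pp5. 6 ppages; refcounts: pp0:4 pp1:1 pp2:4 pp3:4 pp4:2 pp5:1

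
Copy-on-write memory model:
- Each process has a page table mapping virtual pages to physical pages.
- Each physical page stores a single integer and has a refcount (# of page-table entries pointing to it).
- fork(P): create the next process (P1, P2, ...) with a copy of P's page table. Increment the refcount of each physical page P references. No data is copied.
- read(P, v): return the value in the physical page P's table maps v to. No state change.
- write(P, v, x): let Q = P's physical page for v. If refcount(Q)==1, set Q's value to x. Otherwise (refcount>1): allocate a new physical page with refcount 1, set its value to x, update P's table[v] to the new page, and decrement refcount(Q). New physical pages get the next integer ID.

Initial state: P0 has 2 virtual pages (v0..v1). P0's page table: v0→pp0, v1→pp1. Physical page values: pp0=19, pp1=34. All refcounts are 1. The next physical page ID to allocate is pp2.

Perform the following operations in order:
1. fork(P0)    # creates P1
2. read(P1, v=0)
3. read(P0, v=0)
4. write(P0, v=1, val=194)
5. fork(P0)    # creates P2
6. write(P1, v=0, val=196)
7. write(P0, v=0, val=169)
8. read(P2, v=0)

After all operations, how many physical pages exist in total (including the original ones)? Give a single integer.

Answer: 5

Derivation:
Op 1: fork(P0) -> P1. 2 ppages; refcounts: pp0:2 pp1:2
Op 2: read(P1, v0) -> 19. No state change.
Op 3: read(P0, v0) -> 19. No state change.
Op 4: write(P0, v1, 194). refcount(pp1)=2>1 -> COPY to pp2. 3 ppages; refcounts: pp0:2 pp1:1 pp2:1
Op 5: fork(P0) -> P2. 3 ppages; refcounts: pp0:3 pp1:1 pp2:2
Op 6: write(P1, v0, 196). refcount(pp0)=3>1 -> COPY to pp3. 4 ppages; refcounts: pp0:2 pp1:1 pp2:2 pp3:1
Op 7: write(P0, v0, 169). refcount(pp0)=2>1 -> COPY to pp4. 5 ppages; refcounts: pp0:1 pp1:1 pp2:2 pp3:1 pp4:1
Op 8: read(P2, v0) -> 19. No state change.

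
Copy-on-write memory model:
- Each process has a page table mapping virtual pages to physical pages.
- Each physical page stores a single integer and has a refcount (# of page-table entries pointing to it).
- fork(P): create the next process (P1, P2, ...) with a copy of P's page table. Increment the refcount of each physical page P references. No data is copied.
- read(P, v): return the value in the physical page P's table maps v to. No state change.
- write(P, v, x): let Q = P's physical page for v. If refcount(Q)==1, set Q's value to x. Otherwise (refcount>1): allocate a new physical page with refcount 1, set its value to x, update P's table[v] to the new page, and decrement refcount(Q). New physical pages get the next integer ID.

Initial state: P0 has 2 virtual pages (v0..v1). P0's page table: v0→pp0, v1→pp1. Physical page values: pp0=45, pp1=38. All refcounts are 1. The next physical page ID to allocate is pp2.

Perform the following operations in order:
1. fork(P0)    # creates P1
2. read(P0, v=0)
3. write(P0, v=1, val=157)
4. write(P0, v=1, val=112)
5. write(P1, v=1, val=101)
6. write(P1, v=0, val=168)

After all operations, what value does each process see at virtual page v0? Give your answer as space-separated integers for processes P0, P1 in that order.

Op 1: fork(P0) -> P1. 2 ppages; refcounts: pp0:2 pp1:2
Op 2: read(P0, v0) -> 45. No state change.
Op 3: write(P0, v1, 157). refcount(pp1)=2>1 -> COPY to pp2. 3 ppages; refcounts: pp0:2 pp1:1 pp2:1
Op 4: write(P0, v1, 112). refcount(pp2)=1 -> write in place. 3 ppages; refcounts: pp0:2 pp1:1 pp2:1
Op 5: write(P1, v1, 101). refcount(pp1)=1 -> write in place. 3 ppages; refcounts: pp0:2 pp1:1 pp2:1
Op 6: write(P1, v0, 168). refcount(pp0)=2>1 -> COPY to pp3. 4 ppages; refcounts: pp0:1 pp1:1 pp2:1 pp3:1
P0: v0 -> pp0 = 45
P1: v0 -> pp3 = 168

Answer: 45 168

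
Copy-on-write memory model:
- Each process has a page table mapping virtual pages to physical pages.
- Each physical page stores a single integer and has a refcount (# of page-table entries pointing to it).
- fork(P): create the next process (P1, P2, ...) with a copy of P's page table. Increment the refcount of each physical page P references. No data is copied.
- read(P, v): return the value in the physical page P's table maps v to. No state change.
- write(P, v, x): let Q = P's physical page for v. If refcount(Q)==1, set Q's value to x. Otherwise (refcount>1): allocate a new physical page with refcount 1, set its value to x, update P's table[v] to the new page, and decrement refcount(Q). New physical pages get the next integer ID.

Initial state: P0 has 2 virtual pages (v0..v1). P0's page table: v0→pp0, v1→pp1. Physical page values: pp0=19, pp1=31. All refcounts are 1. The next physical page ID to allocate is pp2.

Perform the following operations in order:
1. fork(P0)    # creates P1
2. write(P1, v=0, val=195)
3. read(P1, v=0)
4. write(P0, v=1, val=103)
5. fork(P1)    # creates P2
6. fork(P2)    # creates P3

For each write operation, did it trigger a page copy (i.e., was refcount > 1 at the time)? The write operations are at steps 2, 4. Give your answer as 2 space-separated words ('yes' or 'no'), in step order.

Op 1: fork(P0) -> P1. 2 ppages; refcounts: pp0:2 pp1:2
Op 2: write(P1, v0, 195). refcount(pp0)=2>1 -> COPY to pp2. 3 ppages; refcounts: pp0:1 pp1:2 pp2:1
Op 3: read(P1, v0) -> 195. No state change.
Op 4: write(P0, v1, 103). refcount(pp1)=2>1 -> COPY to pp3. 4 ppages; refcounts: pp0:1 pp1:1 pp2:1 pp3:1
Op 5: fork(P1) -> P2. 4 ppages; refcounts: pp0:1 pp1:2 pp2:2 pp3:1
Op 6: fork(P2) -> P3. 4 ppages; refcounts: pp0:1 pp1:3 pp2:3 pp3:1

yes yes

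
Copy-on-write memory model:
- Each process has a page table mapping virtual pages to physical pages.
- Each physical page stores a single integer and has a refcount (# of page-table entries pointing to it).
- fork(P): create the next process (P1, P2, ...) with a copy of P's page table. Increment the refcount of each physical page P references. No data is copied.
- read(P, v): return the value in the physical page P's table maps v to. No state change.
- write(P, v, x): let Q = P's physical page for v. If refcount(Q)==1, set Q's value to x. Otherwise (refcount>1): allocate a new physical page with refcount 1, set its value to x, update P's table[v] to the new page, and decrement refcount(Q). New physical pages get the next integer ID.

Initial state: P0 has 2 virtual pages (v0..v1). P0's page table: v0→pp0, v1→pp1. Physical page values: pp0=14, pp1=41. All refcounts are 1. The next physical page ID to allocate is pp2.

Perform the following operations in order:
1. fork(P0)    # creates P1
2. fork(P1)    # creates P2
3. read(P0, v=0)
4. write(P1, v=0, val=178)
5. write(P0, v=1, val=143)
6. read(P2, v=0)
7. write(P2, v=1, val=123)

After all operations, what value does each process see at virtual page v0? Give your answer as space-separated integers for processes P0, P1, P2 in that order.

Op 1: fork(P0) -> P1. 2 ppages; refcounts: pp0:2 pp1:2
Op 2: fork(P1) -> P2. 2 ppages; refcounts: pp0:3 pp1:3
Op 3: read(P0, v0) -> 14. No state change.
Op 4: write(P1, v0, 178). refcount(pp0)=3>1 -> COPY to pp2. 3 ppages; refcounts: pp0:2 pp1:3 pp2:1
Op 5: write(P0, v1, 143). refcount(pp1)=3>1 -> COPY to pp3. 4 ppages; refcounts: pp0:2 pp1:2 pp2:1 pp3:1
Op 6: read(P2, v0) -> 14. No state change.
Op 7: write(P2, v1, 123). refcount(pp1)=2>1 -> COPY to pp4. 5 ppages; refcounts: pp0:2 pp1:1 pp2:1 pp3:1 pp4:1
P0: v0 -> pp0 = 14
P1: v0 -> pp2 = 178
P2: v0 -> pp0 = 14

Answer: 14 178 14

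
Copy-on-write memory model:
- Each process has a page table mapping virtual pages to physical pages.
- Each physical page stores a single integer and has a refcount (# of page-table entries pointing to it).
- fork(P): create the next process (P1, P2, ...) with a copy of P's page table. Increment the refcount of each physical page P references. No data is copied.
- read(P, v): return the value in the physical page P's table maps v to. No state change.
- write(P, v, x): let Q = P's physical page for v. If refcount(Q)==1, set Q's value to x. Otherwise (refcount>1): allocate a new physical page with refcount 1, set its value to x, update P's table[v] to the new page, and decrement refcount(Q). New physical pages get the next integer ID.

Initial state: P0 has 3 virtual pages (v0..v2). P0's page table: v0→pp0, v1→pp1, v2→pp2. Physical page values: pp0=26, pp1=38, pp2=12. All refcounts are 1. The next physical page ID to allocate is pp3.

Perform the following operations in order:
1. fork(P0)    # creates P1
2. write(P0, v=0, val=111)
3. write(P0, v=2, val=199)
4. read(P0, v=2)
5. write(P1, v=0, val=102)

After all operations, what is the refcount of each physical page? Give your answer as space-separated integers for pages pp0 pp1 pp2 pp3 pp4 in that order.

Answer: 1 2 1 1 1

Derivation:
Op 1: fork(P0) -> P1. 3 ppages; refcounts: pp0:2 pp1:2 pp2:2
Op 2: write(P0, v0, 111). refcount(pp0)=2>1 -> COPY to pp3. 4 ppages; refcounts: pp0:1 pp1:2 pp2:2 pp3:1
Op 3: write(P0, v2, 199). refcount(pp2)=2>1 -> COPY to pp4. 5 ppages; refcounts: pp0:1 pp1:2 pp2:1 pp3:1 pp4:1
Op 4: read(P0, v2) -> 199. No state change.
Op 5: write(P1, v0, 102). refcount(pp0)=1 -> write in place. 5 ppages; refcounts: pp0:1 pp1:2 pp2:1 pp3:1 pp4:1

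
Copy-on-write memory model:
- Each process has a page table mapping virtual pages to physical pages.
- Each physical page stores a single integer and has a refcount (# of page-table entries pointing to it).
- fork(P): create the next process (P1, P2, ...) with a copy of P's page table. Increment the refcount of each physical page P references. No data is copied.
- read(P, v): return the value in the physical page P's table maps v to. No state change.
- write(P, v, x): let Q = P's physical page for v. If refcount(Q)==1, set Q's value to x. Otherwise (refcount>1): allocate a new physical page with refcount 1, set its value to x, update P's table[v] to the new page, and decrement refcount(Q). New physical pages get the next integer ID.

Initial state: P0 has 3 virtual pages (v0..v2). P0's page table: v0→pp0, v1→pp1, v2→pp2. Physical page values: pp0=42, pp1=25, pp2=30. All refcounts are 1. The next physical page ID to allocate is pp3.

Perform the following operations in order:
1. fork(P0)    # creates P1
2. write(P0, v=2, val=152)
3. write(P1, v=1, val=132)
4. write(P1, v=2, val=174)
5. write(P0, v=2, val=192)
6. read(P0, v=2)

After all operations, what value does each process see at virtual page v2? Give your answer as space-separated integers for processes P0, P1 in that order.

Op 1: fork(P0) -> P1. 3 ppages; refcounts: pp0:2 pp1:2 pp2:2
Op 2: write(P0, v2, 152). refcount(pp2)=2>1 -> COPY to pp3. 4 ppages; refcounts: pp0:2 pp1:2 pp2:1 pp3:1
Op 3: write(P1, v1, 132). refcount(pp1)=2>1 -> COPY to pp4. 5 ppages; refcounts: pp0:2 pp1:1 pp2:1 pp3:1 pp4:1
Op 4: write(P1, v2, 174). refcount(pp2)=1 -> write in place. 5 ppages; refcounts: pp0:2 pp1:1 pp2:1 pp3:1 pp4:1
Op 5: write(P0, v2, 192). refcount(pp3)=1 -> write in place. 5 ppages; refcounts: pp0:2 pp1:1 pp2:1 pp3:1 pp4:1
Op 6: read(P0, v2) -> 192. No state change.
P0: v2 -> pp3 = 192
P1: v2 -> pp2 = 174

Answer: 192 174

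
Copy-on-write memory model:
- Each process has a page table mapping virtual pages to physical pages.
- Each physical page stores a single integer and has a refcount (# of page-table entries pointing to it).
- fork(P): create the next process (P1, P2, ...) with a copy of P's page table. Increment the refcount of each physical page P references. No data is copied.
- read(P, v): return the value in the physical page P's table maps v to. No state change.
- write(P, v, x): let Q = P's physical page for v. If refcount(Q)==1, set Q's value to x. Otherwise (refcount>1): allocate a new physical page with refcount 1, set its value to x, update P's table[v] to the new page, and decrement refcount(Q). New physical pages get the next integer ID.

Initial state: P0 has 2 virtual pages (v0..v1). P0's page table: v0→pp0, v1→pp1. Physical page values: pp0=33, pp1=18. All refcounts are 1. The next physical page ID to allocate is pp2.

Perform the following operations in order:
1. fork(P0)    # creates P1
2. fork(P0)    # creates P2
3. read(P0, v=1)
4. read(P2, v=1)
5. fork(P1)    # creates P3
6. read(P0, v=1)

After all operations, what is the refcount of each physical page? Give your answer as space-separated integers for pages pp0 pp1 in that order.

Answer: 4 4

Derivation:
Op 1: fork(P0) -> P1. 2 ppages; refcounts: pp0:2 pp1:2
Op 2: fork(P0) -> P2. 2 ppages; refcounts: pp0:3 pp1:3
Op 3: read(P0, v1) -> 18. No state change.
Op 4: read(P2, v1) -> 18. No state change.
Op 5: fork(P1) -> P3. 2 ppages; refcounts: pp0:4 pp1:4
Op 6: read(P0, v1) -> 18. No state change.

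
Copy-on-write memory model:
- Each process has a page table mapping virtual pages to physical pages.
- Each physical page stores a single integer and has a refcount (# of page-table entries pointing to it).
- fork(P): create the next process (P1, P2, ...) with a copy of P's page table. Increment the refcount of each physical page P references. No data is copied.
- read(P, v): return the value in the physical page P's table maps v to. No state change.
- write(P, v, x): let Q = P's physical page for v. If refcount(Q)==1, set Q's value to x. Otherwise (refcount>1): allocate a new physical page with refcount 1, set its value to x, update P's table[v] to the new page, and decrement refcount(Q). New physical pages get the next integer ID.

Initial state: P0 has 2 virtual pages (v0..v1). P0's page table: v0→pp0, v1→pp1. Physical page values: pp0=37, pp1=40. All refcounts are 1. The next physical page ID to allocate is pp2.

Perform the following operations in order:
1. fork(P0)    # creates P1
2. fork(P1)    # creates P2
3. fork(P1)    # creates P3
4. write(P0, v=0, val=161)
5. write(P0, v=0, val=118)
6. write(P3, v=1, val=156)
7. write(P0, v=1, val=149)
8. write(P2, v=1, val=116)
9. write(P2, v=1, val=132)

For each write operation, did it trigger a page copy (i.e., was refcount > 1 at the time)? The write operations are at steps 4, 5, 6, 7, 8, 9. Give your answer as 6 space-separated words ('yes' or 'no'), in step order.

Op 1: fork(P0) -> P1. 2 ppages; refcounts: pp0:2 pp1:2
Op 2: fork(P1) -> P2. 2 ppages; refcounts: pp0:3 pp1:3
Op 3: fork(P1) -> P3. 2 ppages; refcounts: pp0:4 pp1:4
Op 4: write(P0, v0, 161). refcount(pp0)=4>1 -> COPY to pp2. 3 ppages; refcounts: pp0:3 pp1:4 pp2:1
Op 5: write(P0, v0, 118). refcount(pp2)=1 -> write in place. 3 ppages; refcounts: pp0:3 pp1:4 pp2:1
Op 6: write(P3, v1, 156). refcount(pp1)=4>1 -> COPY to pp3. 4 ppages; refcounts: pp0:3 pp1:3 pp2:1 pp3:1
Op 7: write(P0, v1, 149). refcount(pp1)=3>1 -> COPY to pp4. 5 ppages; refcounts: pp0:3 pp1:2 pp2:1 pp3:1 pp4:1
Op 8: write(P2, v1, 116). refcount(pp1)=2>1 -> COPY to pp5. 6 ppages; refcounts: pp0:3 pp1:1 pp2:1 pp3:1 pp4:1 pp5:1
Op 9: write(P2, v1, 132). refcount(pp5)=1 -> write in place. 6 ppages; refcounts: pp0:3 pp1:1 pp2:1 pp3:1 pp4:1 pp5:1

yes no yes yes yes no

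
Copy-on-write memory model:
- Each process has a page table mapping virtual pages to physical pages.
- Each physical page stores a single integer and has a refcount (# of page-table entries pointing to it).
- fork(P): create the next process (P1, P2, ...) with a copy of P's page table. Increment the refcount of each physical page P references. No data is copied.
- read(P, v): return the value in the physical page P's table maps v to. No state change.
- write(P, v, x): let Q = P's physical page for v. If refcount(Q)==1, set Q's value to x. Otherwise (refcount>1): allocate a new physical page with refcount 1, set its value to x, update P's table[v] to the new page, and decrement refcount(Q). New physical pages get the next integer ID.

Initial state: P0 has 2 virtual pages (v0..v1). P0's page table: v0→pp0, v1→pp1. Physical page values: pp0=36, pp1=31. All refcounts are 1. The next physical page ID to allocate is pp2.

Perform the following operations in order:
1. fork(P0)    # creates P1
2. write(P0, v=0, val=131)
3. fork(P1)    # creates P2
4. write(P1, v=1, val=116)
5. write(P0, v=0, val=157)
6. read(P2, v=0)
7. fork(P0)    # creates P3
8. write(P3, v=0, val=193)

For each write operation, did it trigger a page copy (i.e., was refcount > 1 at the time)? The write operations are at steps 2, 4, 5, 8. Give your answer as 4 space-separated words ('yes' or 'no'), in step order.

Op 1: fork(P0) -> P1. 2 ppages; refcounts: pp0:2 pp1:2
Op 2: write(P0, v0, 131). refcount(pp0)=2>1 -> COPY to pp2. 3 ppages; refcounts: pp0:1 pp1:2 pp2:1
Op 3: fork(P1) -> P2. 3 ppages; refcounts: pp0:2 pp1:3 pp2:1
Op 4: write(P1, v1, 116). refcount(pp1)=3>1 -> COPY to pp3. 4 ppages; refcounts: pp0:2 pp1:2 pp2:1 pp3:1
Op 5: write(P0, v0, 157). refcount(pp2)=1 -> write in place. 4 ppages; refcounts: pp0:2 pp1:2 pp2:1 pp3:1
Op 6: read(P2, v0) -> 36. No state change.
Op 7: fork(P0) -> P3. 4 ppages; refcounts: pp0:2 pp1:3 pp2:2 pp3:1
Op 8: write(P3, v0, 193). refcount(pp2)=2>1 -> COPY to pp4. 5 ppages; refcounts: pp0:2 pp1:3 pp2:1 pp3:1 pp4:1

yes yes no yes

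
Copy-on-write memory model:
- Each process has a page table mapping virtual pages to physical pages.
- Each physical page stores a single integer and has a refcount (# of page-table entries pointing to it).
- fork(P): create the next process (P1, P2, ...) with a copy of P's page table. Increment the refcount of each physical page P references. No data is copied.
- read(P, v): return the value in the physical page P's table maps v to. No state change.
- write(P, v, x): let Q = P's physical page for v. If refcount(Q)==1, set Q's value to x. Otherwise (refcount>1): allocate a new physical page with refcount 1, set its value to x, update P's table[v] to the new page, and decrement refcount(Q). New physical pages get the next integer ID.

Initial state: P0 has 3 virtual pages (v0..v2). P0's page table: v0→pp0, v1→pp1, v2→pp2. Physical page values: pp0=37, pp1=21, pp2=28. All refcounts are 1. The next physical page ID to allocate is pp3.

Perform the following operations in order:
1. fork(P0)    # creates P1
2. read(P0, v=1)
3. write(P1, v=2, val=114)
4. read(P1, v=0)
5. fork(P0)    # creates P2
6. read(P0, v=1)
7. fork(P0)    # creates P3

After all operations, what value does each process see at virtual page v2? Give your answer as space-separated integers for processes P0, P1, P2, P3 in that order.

Answer: 28 114 28 28

Derivation:
Op 1: fork(P0) -> P1. 3 ppages; refcounts: pp0:2 pp1:2 pp2:2
Op 2: read(P0, v1) -> 21. No state change.
Op 3: write(P1, v2, 114). refcount(pp2)=2>1 -> COPY to pp3. 4 ppages; refcounts: pp0:2 pp1:2 pp2:1 pp3:1
Op 4: read(P1, v0) -> 37. No state change.
Op 5: fork(P0) -> P2. 4 ppages; refcounts: pp0:3 pp1:3 pp2:2 pp3:1
Op 6: read(P0, v1) -> 21. No state change.
Op 7: fork(P0) -> P3. 4 ppages; refcounts: pp0:4 pp1:4 pp2:3 pp3:1
P0: v2 -> pp2 = 28
P1: v2 -> pp3 = 114
P2: v2 -> pp2 = 28
P3: v2 -> pp2 = 28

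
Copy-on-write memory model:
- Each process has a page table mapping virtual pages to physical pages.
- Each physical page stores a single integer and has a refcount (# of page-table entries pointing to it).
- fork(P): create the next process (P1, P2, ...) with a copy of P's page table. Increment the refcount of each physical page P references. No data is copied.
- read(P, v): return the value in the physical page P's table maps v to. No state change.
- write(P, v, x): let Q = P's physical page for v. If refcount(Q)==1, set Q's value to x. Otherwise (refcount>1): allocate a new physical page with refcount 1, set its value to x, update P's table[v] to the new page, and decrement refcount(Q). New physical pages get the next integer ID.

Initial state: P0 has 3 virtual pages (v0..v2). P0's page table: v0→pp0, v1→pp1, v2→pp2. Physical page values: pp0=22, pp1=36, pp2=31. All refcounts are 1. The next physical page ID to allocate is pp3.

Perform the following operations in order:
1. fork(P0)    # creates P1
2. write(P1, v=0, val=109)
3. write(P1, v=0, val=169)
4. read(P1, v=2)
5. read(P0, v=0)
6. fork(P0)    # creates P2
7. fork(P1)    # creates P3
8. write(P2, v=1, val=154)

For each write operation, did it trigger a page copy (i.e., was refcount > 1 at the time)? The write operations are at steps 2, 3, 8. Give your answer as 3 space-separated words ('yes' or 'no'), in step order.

Op 1: fork(P0) -> P1. 3 ppages; refcounts: pp0:2 pp1:2 pp2:2
Op 2: write(P1, v0, 109). refcount(pp0)=2>1 -> COPY to pp3. 4 ppages; refcounts: pp0:1 pp1:2 pp2:2 pp3:1
Op 3: write(P1, v0, 169). refcount(pp3)=1 -> write in place. 4 ppages; refcounts: pp0:1 pp1:2 pp2:2 pp3:1
Op 4: read(P1, v2) -> 31. No state change.
Op 5: read(P0, v0) -> 22. No state change.
Op 6: fork(P0) -> P2. 4 ppages; refcounts: pp0:2 pp1:3 pp2:3 pp3:1
Op 7: fork(P1) -> P3. 4 ppages; refcounts: pp0:2 pp1:4 pp2:4 pp3:2
Op 8: write(P2, v1, 154). refcount(pp1)=4>1 -> COPY to pp4. 5 ppages; refcounts: pp0:2 pp1:3 pp2:4 pp3:2 pp4:1

yes no yes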